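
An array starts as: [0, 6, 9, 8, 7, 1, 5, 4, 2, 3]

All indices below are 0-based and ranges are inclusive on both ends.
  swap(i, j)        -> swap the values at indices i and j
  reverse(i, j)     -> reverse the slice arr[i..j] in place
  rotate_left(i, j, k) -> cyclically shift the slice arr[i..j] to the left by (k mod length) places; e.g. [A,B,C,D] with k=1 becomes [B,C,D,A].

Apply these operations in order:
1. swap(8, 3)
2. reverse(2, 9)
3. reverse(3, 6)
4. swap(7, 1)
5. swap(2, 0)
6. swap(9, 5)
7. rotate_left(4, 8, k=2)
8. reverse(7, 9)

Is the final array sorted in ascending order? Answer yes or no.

After 1 (swap(8, 3)): [0, 6, 9, 2, 7, 1, 5, 4, 8, 3]
After 2 (reverse(2, 9)): [0, 6, 3, 8, 4, 5, 1, 7, 2, 9]
After 3 (reverse(3, 6)): [0, 6, 3, 1, 5, 4, 8, 7, 2, 9]
After 4 (swap(7, 1)): [0, 7, 3, 1, 5, 4, 8, 6, 2, 9]
After 5 (swap(2, 0)): [3, 7, 0, 1, 5, 4, 8, 6, 2, 9]
After 6 (swap(9, 5)): [3, 7, 0, 1, 5, 9, 8, 6, 2, 4]
After 7 (rotate_left(4, 8, k=2)): [3, 7, 0, 1, 8, 6, 2, 5, 9, 4]
After 8 (reverse(7, 9)): [3, 7, 0, 1, 8, 6, 2, 4, 9, 5]

Answer: no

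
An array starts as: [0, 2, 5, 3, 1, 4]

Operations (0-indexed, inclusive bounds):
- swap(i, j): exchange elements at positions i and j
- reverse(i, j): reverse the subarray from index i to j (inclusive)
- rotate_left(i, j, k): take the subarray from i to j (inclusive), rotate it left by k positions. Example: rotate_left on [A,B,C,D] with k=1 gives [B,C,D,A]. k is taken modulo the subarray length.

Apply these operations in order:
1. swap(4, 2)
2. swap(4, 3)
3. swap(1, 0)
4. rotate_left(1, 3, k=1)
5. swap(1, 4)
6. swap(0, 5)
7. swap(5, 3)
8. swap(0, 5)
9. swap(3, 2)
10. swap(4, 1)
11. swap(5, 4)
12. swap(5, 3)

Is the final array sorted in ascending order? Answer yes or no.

After 1 (swap(4, 2)): [0, 2, 1, 3, 5, 4]
After 2 (swap(4, 3)): [0, 2, 1, 5, 3, 4]
After 3 (swap(1, 0)): [2, 0, 1, 5, 3, 4]
After 4 (rotate_left(1, 3, k=1)): [2, 1, 5, 0, 3, 4]
After 5 (swap(1, 4)): [2, 3, 5, 0, 1, 4]
After 6 (swap(0, 5)): [4, 3, 5, 0, 1, 2]
After 7 (swap(5, 3)): [4, 3, 5, 2, 1, 0]
After 8 (swap(0, 5)): [0, 3, 5, 2, 1, 4]
After 9 (swap(3, 2)): [0, 3, 2, 5, 1, 4]
After 10 (swap(4, 1)): [0, 1, 2, 5, 3, 4]
After 11 (swap(5, 4)): [0, 1, 2, 5, 4, 3]
After 12 (swap(5, 3)): [0, 1, 2, 3, 4, 5]

Answer: yes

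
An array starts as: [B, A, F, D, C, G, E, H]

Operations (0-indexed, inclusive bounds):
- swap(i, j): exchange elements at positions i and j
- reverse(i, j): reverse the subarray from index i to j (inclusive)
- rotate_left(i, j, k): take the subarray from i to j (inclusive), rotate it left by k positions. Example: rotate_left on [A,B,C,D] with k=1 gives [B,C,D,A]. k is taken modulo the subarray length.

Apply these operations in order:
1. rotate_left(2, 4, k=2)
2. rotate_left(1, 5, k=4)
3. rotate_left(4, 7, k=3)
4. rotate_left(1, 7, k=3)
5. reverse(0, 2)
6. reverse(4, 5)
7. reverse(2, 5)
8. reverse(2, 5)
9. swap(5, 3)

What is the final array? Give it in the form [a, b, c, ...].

Answer: [F, H, B, E, G, D, A, C]

Derivation:
After 1 (rotate_left(2, 4, k=2)): [B, A, C, F, D, G, E, H]
After 2 (rotate_left(1, 5, k=4)): [B, G, A, C, F, D, E, H]
After 3 (rotate_left(4, 7, k=3)): [B, G, A, C, H, F, D, E]
After 4 (rotate_left(1, 7, k=3)): [B, H, F, D, E, G, A, C]
After 5 (reverse(0, 2)): [F, H, B, D, E, G, A, C]
After 6 (reverse(4, 5)): [F, H, B, D, G, E, A, C]
After 7 (reverse(2, 5)): [F, H, E, G, D, B, A, C]
After 8 (reverse(2, 5)): [F, H, B, D, G, E, A, C]
After 9 (swap(5, 3)): [F, H, B, E, G, D, A, C]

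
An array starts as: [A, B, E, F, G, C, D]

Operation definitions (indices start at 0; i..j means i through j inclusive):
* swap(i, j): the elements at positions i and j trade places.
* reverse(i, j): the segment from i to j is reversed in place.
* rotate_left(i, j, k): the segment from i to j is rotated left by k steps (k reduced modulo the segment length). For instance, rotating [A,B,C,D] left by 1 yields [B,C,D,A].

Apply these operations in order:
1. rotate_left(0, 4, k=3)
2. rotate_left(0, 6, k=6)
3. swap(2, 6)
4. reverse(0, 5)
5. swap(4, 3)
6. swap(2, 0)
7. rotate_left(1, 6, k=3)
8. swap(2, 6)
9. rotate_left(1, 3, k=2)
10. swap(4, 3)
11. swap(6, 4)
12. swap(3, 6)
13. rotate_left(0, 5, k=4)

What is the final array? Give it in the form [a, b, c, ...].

After 1 (rotate_left(0, 4, k=3)): [F, G, A, B, E, C, D]
After 2 (rotate_left(0, 6, k=6)): [D, F, G, A, B, E, C]
After 3 (swap(2, 6)): [D, F, C, A, B, E, G]
After 4 (reverse(0, 5)): [E, B, A, C, F, D, G]
After 5 (swap(4, 3)): [E, B, A, F, C, D, G]
After 6 (swap(2, 0)): [A, B, E, F, C, D, G]
After 7 (rotate_left(1, 6, k=3)): [A, C, D, G, B, E, F]
After 8 (swap(2, 6)): [A, C, F, G, B, E, D]
After 9 (rotate_left(1, 3, k=2)): [A, G, C, F, B, E, D]
After 10 (swap(4, 3)): [A, G, C, B, F, E, D]
After 11 (swap(6, 4)): [A, G, C, B, D, E, F]
After 12 (swap(3, 6)): [A, G, C, F, D, E, B]
After 13 (rotate_left(0, 5, k=4)): [D, E, A, G, C, F, B]

Answer: [D, E, A, G, C, F, B]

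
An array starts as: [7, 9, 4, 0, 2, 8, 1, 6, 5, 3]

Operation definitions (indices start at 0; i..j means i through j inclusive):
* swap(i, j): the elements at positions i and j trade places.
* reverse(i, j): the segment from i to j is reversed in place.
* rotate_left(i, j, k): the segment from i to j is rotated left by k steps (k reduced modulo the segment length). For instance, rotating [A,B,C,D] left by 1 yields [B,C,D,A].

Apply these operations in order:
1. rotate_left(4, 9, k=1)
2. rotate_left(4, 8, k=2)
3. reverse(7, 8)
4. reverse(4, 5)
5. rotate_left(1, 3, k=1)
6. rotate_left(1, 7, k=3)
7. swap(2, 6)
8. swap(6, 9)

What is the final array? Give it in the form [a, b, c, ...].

Answer: [7, 5, 0, 3, 1, 4, 2, 9, 8, 6]

Derivation:
After 1 (rotate_left(4, 9, k=1)): [7, 9, 4, 0, 8, 1, 6, 5, 3, 2]
After 2 (rotate_left(4, 8, k=2)): [7, 9, 4, 0, 6, 5, 3, 8, 1, 2]
After 3 (reverse(7, 8)): [7, 9, 4, 0, 6, 5, 3, 1, 8, 2]
After 4 (reverse(4, 5)): [7, 9, 4, 0, 5, 6, 3, 1, 8, 2]
After 5 (rotate_left(1, 3, k=1)): [7, 4, 0, 9, 5, 6, 3, 1, 8, 2]
After 6 (rotate_left(1, 7, k=3)): [7, 5, 6, 3, 1, 4, 0, 9, 8, 2]
After 7 (swap(2, 6)): [7, 5, 0, 3, 1, 4, 6, 9, 8, 2]
After 8 (swap(6, 9)): [7, 5, 0, 3, 1, 4, 2, 9, 8, 6]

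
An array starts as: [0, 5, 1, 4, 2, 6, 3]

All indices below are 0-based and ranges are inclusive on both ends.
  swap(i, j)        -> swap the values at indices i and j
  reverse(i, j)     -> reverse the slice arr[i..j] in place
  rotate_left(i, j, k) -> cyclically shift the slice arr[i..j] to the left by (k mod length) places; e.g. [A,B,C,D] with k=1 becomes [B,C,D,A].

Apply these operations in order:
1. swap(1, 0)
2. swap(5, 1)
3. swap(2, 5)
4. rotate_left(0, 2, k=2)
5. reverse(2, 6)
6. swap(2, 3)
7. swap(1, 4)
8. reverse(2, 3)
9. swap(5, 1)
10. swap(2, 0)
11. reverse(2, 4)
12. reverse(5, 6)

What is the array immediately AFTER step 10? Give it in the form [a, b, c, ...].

After 1 (swap(1, 0)): [5, 0, 1, 4, 2, 6, 3]
After 2 (swap(5, 1)): [5, 6, 1, 4, 2, 0, 3]
After 3 (swap(2, 5)): [5, 6, 0, 4, 2, 1, 3]
After 4 (rotate_left(0, 2, k=2)): [0, 5, 6, 4, 2, 1, 3]
After 5 (reverse(2, 6)): [0, 5, 3, 1, 2, 4, 6]
After 6 (swap(2, 3)): [0, 5, 1, 3, 2, 4, 6]
After 7 (swap(1, 4)): [0, 2, 1, 3, 5, 4, 6]
After 8 (reverse(2, 3)): [0, 2, 3, 1, 5, 4, 6]
After 9 (swap(5, 1)): [0, 4, 3, 1, 5, 2, 6]
After 10 (swap(2, 0)): [3, 4, 0, 1, 5, 2, 6]

Answer: [3, 4, 0, 1, 5, 2, 6]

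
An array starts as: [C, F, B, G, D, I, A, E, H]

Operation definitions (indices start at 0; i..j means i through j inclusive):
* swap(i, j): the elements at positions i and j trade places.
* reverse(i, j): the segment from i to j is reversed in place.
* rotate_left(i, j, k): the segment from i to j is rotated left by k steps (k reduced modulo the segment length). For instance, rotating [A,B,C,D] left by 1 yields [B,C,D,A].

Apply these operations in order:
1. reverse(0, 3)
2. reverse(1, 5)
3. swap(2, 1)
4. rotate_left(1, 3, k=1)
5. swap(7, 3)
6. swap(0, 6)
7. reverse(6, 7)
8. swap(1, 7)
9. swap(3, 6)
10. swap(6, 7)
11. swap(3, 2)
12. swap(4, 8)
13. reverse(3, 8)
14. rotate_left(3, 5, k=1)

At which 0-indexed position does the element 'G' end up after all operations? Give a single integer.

Answer: 1

Derivation:
After 1 (reverse(0, 3)): [G, B, F, C, D, I, A, E, H]
After 2 (reverse(1, 5)): [G, I, D, C, F, B, A, E, H]
After 3 (swap(2, 1)): [G, D, I, C, F, B, A, E, H]
After 4 (rotate_left(1, 3, k=1)): [G, I, C, D, F, B, A, E, H]
After 5 (swap(7, 3)): [G, I, C, E, F, B, A, D, H]
After 6 (swap(0, 6)): [A, I, C, E, F, B, G, D, H]
After 7 (reverse(6, 7)): [A, I, C, E, F, B, D, G, H]
After 8 (swap(1, 7)): [A, G, C, E, F, B, D, I, H]
After 9 (swap(3, 6)): [A, G, C, D, F, B, E, I, H]
After 10 (swap(6, 7)): [A, G, C, D, F, B, I, E, H]
After 11 (swap(3, 2)): [A, G, D, C, F, B, I, E, H]
After 12 (swap(4, 8)): [A, G, D, C, H, B, I, E, F]
After 13 (reverse(3, 8)): [A, G, D, F, E, I, B, H, C]
After 14 (rotate_left(3, 5, k=1)): [A, G, D, E, I, F, B, H, C]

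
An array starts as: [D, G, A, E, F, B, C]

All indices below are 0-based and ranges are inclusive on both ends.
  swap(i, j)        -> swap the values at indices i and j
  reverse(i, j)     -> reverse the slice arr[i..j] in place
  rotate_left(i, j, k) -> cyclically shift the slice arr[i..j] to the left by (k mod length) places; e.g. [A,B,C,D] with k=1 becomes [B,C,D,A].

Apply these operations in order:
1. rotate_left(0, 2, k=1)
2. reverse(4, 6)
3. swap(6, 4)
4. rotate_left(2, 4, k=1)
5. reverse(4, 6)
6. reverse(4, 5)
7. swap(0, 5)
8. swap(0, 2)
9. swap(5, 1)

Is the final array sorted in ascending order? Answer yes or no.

After 1 (rotate_left(0, 2, k=1)): [G, A, D, E, F, B, C]
After 2 (reverse(4, 6)): [G, A, D, E, C, B, F]
After 3 (swap(6, 4)): [G, A, D, E, F, B, C]
After 4 (rotate_left(2, 4, k=1)): [G, A, E, F, D, B, C]
After 5 (reverse(4, 6)): [G, A, E, F, C, B, D]
After 6 (reverse(4, 5)): [G, A, E, F, B, C, D]
After 7 (swap(0, 5)): [C, A, E, F, B, G, D]
After 8 (swap(0, 2)): [E, A, C, F, B, G, D]
After 9 (swap(5, 1)): [E, G, C, F, B, A, D]

Answer: no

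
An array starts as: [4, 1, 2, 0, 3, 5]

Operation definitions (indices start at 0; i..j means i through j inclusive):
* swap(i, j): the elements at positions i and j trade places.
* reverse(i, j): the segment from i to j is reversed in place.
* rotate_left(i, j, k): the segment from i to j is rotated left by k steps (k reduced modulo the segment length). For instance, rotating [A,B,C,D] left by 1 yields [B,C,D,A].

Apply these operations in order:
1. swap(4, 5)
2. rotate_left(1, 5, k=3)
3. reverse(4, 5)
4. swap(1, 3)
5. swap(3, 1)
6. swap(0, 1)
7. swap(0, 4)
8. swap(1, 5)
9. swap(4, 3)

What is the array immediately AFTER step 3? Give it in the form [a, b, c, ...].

After 1 (swap(4, 5)): [4, 1, 2, 0, 5, 3]
After 2 (rotate_left(1, 5, k=3)): [4, 5, 3, 1, 2, 0]
After 3 (reverse(4, 5)): [4, 5, 3, 1, 0, 2]

Answer: [4, 5, 3, 1, 0, 2]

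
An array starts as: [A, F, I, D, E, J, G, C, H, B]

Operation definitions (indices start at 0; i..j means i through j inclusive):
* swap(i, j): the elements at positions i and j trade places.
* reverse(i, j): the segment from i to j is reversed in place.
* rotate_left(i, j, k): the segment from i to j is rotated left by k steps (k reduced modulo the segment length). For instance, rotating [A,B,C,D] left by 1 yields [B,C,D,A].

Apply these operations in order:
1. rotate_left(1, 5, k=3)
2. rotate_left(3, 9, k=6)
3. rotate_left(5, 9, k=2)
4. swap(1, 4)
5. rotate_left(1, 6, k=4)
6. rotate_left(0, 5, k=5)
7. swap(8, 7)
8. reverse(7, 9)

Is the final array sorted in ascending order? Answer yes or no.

Answer: no

Derivation:
After 1 (rotate_left(1, 5, k=3)): [A, E, J, F, I, D, G, C, H, B]
After 2 (rotate_left(3, 9, k=6)): [A, E, J, B, F, I, D, G, C, H]
After 3 (rotate_left(5, 9, k=2)): [A, E, J, B, F, G, C, H, I, D]
After 4 (swap(1, 4)): [A, F, J, B, E, G, C, H, I, D]
After 5 (rotate_left(1, 6, k=4)): [A, G, C, F, J, B, E, H, I, D]
After 6 (rotate_left(0, 5, k=5)): [B, A, G, C, F, J, E, H, I, D]
After 7 (swap(8, 7)): [B, A, G, C, F, J, E, I, H, D]
After 8 (reverse(7, 9)): [B, A, G, C, F, J, E, D, H, I]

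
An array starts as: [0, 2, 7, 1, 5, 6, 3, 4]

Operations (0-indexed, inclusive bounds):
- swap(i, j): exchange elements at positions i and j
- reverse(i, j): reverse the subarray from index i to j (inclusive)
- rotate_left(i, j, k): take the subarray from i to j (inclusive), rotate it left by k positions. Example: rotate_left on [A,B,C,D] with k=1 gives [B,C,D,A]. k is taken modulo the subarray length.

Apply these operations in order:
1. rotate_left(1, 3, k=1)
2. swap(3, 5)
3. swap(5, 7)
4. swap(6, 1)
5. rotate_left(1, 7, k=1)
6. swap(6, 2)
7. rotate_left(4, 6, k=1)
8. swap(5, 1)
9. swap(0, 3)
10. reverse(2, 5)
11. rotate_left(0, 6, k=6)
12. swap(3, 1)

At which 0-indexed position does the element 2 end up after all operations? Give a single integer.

After 1 (rotate_left(1, 3, k=1)): [0, 7, 1, 2, 5, 6, 3, 4]
After 2 (swap(3, 5)): [0, 7, 1, 6, 5, 2, 3, 4]
After 3 (swap(5, 7)): [0, 7, 1, 6, 5, 4, 3, 2]
After 4 (swap(6, 1)): [0, 3, 1, 6, 5, 4, 7, 2]
After 5 (rotate_left(1, 7, k=1)): [0, 1, 6, 5, 4, 7, 2, 3]
After 6 (swap(6, 2)): [0, 1, 2, 5, 4, 7, 6, 3]
After 7 (rotate_left(4, 6, k=1)): [0, 1, 2, 5, 7, 6, 4, 3]
After 8 (swap(5, 1)): [0, 6, 2, 5, 7, 1, 4, 3]
After 9 (swap(0, 3)): [5, 6, 2, 0, 7, 1, 4, 3]
After 10 (reverse(2, 5)): [5, 6, 1, 7, 0, 2, 4, 3]
After 11 (rotate_left(0, 6, k=6)): [4, 5, 6, 1, 7, 0, 2, 3]
After 12 (swap(3, 1)): [4, 1, 6, 5, 7, 0, 2, 3]

Answer: 6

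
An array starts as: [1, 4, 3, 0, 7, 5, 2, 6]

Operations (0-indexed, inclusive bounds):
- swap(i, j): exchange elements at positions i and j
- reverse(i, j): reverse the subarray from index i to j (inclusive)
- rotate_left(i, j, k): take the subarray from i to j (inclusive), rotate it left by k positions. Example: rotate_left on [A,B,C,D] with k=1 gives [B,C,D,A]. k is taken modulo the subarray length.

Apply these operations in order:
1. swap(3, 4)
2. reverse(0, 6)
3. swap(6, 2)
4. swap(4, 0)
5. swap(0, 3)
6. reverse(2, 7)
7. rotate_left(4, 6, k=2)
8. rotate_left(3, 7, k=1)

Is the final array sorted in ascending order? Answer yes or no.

Answer: no

Derivation:
After 1 (swap(3, 4)): [1, 4, 3, 7, 0, 5, 2, 6]
After 2 (reverse(0, 6)): [2, 5, 0, 7, 3, 4, 1, 6]
After 3 (swap(6, 2)): [2, 5, 1, 7, 3, 4, 0, 6]
After 4 (swap(4, 0)): [3, 5, 1, 7, 2, 4, 0, 6]
After 5 (swap(0, 3)): [7, 5, 1, 3, 2, 4, 0, 6]
After 6 (reverse(2, 7)): [7, 5, 6, 0, 4, 2, 3, 1]
After 7 (rotate_left(4, 6, k=2)): [7, 5, 6, 0, 3, 4, 2, 1]
After 8 (rotate_left(3, 7, k=1)): [7, 5, 6, 3, 4, 2, 1, 0]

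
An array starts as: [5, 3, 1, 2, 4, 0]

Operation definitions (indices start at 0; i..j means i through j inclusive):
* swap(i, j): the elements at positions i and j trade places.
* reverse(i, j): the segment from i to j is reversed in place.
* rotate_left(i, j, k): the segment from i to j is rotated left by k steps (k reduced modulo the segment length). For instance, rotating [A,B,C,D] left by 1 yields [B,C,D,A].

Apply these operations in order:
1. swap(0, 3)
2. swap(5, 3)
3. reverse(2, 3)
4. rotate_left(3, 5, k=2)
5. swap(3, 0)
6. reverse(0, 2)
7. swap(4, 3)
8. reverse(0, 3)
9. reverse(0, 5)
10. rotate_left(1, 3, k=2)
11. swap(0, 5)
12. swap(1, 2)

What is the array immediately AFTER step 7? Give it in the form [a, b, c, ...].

After 1 (swap(0, 3)): [2, 3, 1, 5, 4, 0]
After 2 (swap(5, 3)): [2, 3, 1, 0, 4, 5]
After 3 (reverse(2, 3)): [2, 3, 0, 1, 4, 5]
After 4 (rotate_left(3, 5, k=2)): [2, 3, 0, 5, 1, 4]
After 5 (swap(3, 0)): [5, 3, 0, 2, 1, 4]
After 6 (reverse(0, 2)): [0, 3, 5, 2, 1, 4]
After 7 (swap(4, 3)): [0, 3, 5, 1, 2, 4]

Answer: [0, 3, 5, 1, 2, 4]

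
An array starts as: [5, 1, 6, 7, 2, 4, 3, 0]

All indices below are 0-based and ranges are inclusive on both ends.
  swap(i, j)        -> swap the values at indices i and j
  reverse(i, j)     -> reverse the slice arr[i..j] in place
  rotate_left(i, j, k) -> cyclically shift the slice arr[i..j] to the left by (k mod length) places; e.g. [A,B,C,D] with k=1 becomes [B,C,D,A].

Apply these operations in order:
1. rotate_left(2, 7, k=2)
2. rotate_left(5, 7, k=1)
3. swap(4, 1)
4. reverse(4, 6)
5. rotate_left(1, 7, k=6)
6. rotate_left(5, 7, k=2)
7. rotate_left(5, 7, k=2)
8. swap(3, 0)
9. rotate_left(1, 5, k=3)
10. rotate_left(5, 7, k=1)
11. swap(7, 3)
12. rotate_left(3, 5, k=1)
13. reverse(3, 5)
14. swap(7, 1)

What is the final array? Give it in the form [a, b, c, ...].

After 1 (rotate_left(2, 7, k=2)): [5, 1, 2, 4, 3, 0, 6, 7]
After 2 (rotate_left(5, 7, k=1)): [5, 1, 2, 4, 3, 6, 7, 0]
After 3 (swap(4, 1)): [5, 3, 2, 4, 1, 6, 7, 0]
After 4 (reverse(4, 6)): [5, 3, 2, 4, 7, 6, 1, 0]
After 5 (rotate_left(1, 7, k=6)): [5, 0, 3, 2, 4, 7, 6, 1]
After 6 (rotate_left(5, 7, k=2)): [5, 0, 3, 2, 4, 1, 7, 6]
After 7 (rotate_left(5, 7, k=2)): [5, 0, 3, 2, 4, 6, 1, 7]
After 8 (swap(3, 0)): [2, 0, 3, 5, 4, 6, 1, 7]
After 9 (rotate_left(1, 5, k=3)): [2, 4, 6, 0, 3, 5, 1, 7]
After 10 (rotate_left(5, 7, k=1)): [2, 4, 6, 0, 3, 1, 7, 5]
After 11 (swap(7, 3)): [2, 4, 6, 5, 3, 1, 7, 0]
After 12 (rotate_left(3, 5, k=1)): [2, 4, 6, 3, 1, 5, 7, 0]
After 13 (reverse(3, 5)): [2, 4, 6, 5, 1, 3, 7, 0]
After 14 (swap(7, 1)): [2, 0, 6, 5, 1, 3, 7, 4]

Answer: [2, 0, 6, 5, 1, 3, 7, 4]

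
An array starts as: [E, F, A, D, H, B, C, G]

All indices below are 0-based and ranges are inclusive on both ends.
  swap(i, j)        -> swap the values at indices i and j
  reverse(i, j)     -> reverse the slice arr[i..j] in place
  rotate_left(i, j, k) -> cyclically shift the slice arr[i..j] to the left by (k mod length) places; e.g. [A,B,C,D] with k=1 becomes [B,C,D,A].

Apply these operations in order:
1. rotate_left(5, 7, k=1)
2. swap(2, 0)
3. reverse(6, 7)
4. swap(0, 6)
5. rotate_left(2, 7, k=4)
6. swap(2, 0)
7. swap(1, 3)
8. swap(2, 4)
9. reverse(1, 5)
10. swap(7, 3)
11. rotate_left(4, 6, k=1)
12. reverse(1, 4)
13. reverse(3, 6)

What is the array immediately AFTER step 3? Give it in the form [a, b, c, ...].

Answer: [A, F, E, D, H, C, B, G]

Derivation:
After 1 (rotate_left(5, 7, k=1)): [E, F, A, D, H, C, G, B]
After 2 (swap(2, 0)): [A, F, E, D, H, C, G, B]
After 3 (reverse(6, 7)): [A, F, E, D, H, C, B, G]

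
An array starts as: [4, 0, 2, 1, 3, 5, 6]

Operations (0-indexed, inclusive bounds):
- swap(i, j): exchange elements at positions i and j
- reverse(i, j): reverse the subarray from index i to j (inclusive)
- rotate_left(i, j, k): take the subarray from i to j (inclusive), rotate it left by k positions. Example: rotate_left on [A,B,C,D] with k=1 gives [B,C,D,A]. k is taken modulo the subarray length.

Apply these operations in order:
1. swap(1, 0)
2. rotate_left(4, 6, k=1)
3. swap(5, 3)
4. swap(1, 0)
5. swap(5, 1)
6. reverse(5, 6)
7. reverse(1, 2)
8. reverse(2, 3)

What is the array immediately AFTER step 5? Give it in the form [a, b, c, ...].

Answer: [4, 1, 2, 6, 5, 0, 3]

Derivation:
After 1 (swap(1, 0)): [0, 4, 2, 1, 3, 5, 6]
After 2 (rotate_left(4, 6, k=1)): [0, 4, 2, 1, 5, 6, 3]
After 3 (swap(5, 3)): [0, 4, 2, 6, 5, 1, 3]
After 4 (swap(1, 0)): [4, 0, 2, 6, 5, 1, 3]
After 5 (swap(5, 1)): [4, 1, 2, 6, 5, 0, 3]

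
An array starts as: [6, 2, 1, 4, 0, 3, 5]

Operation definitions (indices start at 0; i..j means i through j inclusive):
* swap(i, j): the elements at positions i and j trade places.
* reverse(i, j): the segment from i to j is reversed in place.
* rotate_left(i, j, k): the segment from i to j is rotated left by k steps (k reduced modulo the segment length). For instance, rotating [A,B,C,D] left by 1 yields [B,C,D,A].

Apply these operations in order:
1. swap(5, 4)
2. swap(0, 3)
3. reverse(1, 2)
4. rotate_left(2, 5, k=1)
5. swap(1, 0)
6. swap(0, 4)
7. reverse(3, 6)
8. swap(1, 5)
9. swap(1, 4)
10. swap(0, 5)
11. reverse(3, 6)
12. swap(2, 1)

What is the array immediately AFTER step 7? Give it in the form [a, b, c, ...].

After 1 (swap(5, 4)): [6, 2, 1, 4, 3, 0, 5]
After 2 (swap(0, 3)): [4, 2, 1, 6, 3, 0, 5]
After 3 (reverse(1, 2)): [4, 1, 2, 6, 3, 0, 5]
After 4 (rotate_left(2, 5, k=1)): [4, 1, 6, 3, 0, 2, 5]
After 5 (swap(1, 0)): [1, 4, 6, 3, 0, 2, 5]
After 6 (swap(0, 4)): [0, 4, 6, 3, 1, 2, 5]
After 7 (reverse(3, 6)): [0, 4, 6, 5, 2, 1, 3]

Answer: [0, 4, 6, 5, 2, 1, 3]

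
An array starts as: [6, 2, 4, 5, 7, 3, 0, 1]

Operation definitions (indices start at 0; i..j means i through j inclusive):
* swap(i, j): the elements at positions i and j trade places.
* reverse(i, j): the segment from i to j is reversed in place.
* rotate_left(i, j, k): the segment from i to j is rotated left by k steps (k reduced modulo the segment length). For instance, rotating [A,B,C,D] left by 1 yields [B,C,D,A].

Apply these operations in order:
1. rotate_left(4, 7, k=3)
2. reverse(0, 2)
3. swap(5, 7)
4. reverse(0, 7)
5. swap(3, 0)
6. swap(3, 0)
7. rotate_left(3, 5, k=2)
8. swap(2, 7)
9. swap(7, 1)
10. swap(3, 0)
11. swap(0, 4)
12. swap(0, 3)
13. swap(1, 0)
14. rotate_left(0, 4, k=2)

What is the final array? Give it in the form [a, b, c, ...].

After 1 (rotate_left(4, 7, k=3)): [6, 2, 4, 5, 1, 7, 3, 0]
After 2 (reverse(0, 2)): [4, 2, 6, 5, 1, 7, 3, 0]
After 3 (swap(5, 7)): [4, 2, 6, 5, 1, 0, 3, 7]
After 4 (reverse(0, 7)): [7, 3, 0, 1, 5, 6, 2, 4]
After 5 (swap(3, 0)): [1, 3, 0, 7, 5, 6, 2, 4]
After 6 (swap(3, 0)): [7, 3, 0, 1, 5, 6, 2, 4]
After 7 (rotate_left(3, 5, k=2)): [7, 3, 0, 6, 1, 5, 2, 4]
After 8 (swap(2, 7)): [7, 3, 4, 6, 1, 5, 2, 0]
After 9 (swap(7, 1)): [7, 0, 4, 6, 1, 5, 2, 3]
After 10 (swap(3, 0)): [6, 0, 4, 7, 1, 5, 2, 3]
After 11 (swap(0, 4)): [1, 0, 4, 7, 6, 5, 2, 3]
After 12 (swap(0, 3)): [7, 0, 4, 1, 6, 5, 2, 3]
After 13 (swap(1, 0)): [0, 7, 4, 1, 6, 5, 2, 3]
After 14 (rotate_left(0, 4, k=2)): [4, 1, 6, 0, 7, 5, 2, 3]

Answer: [4, 1, 6, 0, 7, 5, 2, 3]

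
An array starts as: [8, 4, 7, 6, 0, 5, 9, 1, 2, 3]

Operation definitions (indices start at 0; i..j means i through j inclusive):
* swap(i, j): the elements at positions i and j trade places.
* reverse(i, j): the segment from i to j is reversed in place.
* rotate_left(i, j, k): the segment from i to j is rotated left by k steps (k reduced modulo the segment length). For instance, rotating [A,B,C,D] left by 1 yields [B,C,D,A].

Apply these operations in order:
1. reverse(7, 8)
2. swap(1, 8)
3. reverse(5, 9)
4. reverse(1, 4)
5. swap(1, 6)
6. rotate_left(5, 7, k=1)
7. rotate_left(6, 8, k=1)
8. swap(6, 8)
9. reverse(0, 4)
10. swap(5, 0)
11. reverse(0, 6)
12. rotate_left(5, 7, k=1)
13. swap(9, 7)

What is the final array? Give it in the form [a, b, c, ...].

Answer: [2, 1, 8, 4, 6, 0, 9, 5, 3, 7]

Derivation:
After 1 (reverse(7, 8)): [8, 4, 7, 6, 0, 5, 9, 2, 1, 3]
After 2 (swap(1, 8)): [8, 1, 7, 6, 0, 5, 9, 2, 4, 3]
After 3 (reverse(5, 9)): [8, 1, 7, 6, 0, 3, 4, 2, 9, 5]
After 4 (reverse(1, 4)): [8, 0, 6, 7, 1, 3, 4, 2, 9, 5]
After 5 (swap(1, 6)): [8, 4, 6, 7, 1, 3, 0, 2, 9, 5]
After 6 (rotate_left(5, 7, k=1)): [8, 4, 6, 7, 1, 0, 2, 3, 9, 5]
After 7 (rotate_left(6, 8, k=1)): [8, 4, 6, 7, 1, 0, 3, 9, 2, 5]
After 8 (swap(6, 8)): [8, 4, 6, 7, 1, 0, 2, 9, 3, 5]
After 9 (reverse(0, 4)): [1, 7, 6, 4, 8, 0, 2, 9, 3, 5]
After 10 (swap(5, 0)): [0, 7, 6, 4, 8, 1, 2, 9, 3, 5]
After 11 (reverse(0, 6)): [2, 1, 8, 4, 6, 7, 0, 9, 3, 5]
After 12 (rotate_left(5, 7, k=1)): [2, 1, 8, 4, 6, 0, 9, 7, 3, 5]
After 13 (swap(9, 7)): [2, 1, 8, 4, 6, 0, 9, 5, 3, 7]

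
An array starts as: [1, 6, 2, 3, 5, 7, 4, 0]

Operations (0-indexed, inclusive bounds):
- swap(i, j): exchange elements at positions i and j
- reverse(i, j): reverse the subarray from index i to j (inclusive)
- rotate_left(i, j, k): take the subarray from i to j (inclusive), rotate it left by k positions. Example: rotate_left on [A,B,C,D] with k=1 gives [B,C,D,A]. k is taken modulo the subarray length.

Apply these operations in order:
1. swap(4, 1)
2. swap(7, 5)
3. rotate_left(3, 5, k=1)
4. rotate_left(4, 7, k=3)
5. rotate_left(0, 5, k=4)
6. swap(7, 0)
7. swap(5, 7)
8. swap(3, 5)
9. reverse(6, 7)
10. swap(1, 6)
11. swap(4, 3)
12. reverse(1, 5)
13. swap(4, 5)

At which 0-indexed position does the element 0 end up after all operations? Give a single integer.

After 1 (swap(4, 1)): [1, 5, 2, 3, 6, 7, 4, 0]
After 2 (swap(7, 5)): [1, 5, 2, 3, 6, 0, 4, 7]
After 3 (rotate_left(3, 5, k=1)): [1, 5, 2, 6, 0, 3, 4, 7]
After 4 (rotate_left(4, 7, k=3)): [1, 5, 2, 6, 7, 0, 3, 4]
After 5 (rotate_left(0, 5, k=4)): [7, 0, 1, 5, 2, 6, 3, 4]
After 6 (swap(7, 0)): [4, 0, 1, 5, 2, 6, 3, 7]
After 7 (swap(5, 7)): [4, 0, 1, 5, 2, 7, 3, 6]
After 8 (swap(3, 5)): [4, 0, 1, 7, 2, 5, 3, 6]
After 9 (reverse(6, 7)): [4, 0, 1, 7, 2, 5, 6, 3]
After 10 (swap(1, 6)): [4, 6, 1, 7, 2, 5, 0, 3]
After 11 (swap(4, 3)): [4, 6, 1, 2, 7, 5, 0, 3]
After 12 (reverse(1, 5)): [4, 5, 7, 2, 1, 6, 0, 3]
After 13 (swap(4, 5)): [4, 5, 7, 2, 6, 1, 0, 3]

Answer: 6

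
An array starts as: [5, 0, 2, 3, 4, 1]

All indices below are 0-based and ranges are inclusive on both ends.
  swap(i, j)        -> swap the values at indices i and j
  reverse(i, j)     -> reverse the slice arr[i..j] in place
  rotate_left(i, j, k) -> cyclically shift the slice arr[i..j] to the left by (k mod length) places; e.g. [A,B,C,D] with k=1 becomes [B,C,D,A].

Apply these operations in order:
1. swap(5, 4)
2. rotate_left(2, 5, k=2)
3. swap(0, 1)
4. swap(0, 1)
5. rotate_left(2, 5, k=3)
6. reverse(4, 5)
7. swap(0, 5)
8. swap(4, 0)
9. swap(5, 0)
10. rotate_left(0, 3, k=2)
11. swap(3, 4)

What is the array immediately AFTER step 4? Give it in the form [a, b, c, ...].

Answer: [5, 0, 1, 4, 2, 3]

Derivation:
After 1 (swap(5, 4)): [5, 0, 2, 3, 1, 4]
After 2 (rotate_left(2, 5, k=2)): [5, 0, 1, 4, 2, 3]
After 3 (swap(0, 1)): [0, 5, 1, 4, 2, 3]
After 4 (swap(0, 1)): [5, 0, 1, 4, 2, 3]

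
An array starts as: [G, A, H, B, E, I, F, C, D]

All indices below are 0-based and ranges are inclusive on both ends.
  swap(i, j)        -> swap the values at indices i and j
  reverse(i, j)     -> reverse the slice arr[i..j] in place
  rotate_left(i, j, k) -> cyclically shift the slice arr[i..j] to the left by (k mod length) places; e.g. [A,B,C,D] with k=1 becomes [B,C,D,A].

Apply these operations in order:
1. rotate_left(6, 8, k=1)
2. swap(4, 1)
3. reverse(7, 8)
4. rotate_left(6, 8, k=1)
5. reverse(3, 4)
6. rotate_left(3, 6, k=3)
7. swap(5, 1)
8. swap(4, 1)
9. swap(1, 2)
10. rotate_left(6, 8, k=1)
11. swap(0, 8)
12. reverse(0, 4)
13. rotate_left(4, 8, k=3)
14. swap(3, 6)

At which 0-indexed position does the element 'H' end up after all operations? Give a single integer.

After 1 (rotate_left(6, 8, k=1)): [G, A, H, B, E, I, C, D, F]
After 2 (swap(4, 1)): [G, E, H, B, A, I, C, D, F]
After 3 (reverse(7, 8)): [G, E, H, B, A, I, C, F, D]
After 4 (rotate_left(6, 8, k=1)): [G, E, H, B, A, I, F, D, C]
After 5 (reverse(3, 4)): [G, E, H, A, B, I, F, D, C]
After 6 (rotate_left(3, 6, k=3)): [G, E, H, F, A, B, I, D, C]
After 7 (swap(5, 1)): [G, B, H, F, A, E, I, D, C]
After 8 (swap(4, 1)): [G, A, H, F, B, E, I, D, C]
After 9 (swap(1, 2)): [G, H, A, F, B, E, I, D, C]
After 10 (rotate_left(6, 8, k=1)): [G, H, A, F, B, E, D, C, I]
After 11 (swap(0, 8)): [I, H, A, F, B, E, D, C, G]
After 12 (reverse(0, 4)): [B, F, A, H, I, E, D, C, G]
After 13 (rotate_left(4, 8, k=3)): [B, F, A, H, C, G, I, E, D]
After 14 (swap(3, 6)): [B, F, A, I, C, G, H, E, D]

Answer: 6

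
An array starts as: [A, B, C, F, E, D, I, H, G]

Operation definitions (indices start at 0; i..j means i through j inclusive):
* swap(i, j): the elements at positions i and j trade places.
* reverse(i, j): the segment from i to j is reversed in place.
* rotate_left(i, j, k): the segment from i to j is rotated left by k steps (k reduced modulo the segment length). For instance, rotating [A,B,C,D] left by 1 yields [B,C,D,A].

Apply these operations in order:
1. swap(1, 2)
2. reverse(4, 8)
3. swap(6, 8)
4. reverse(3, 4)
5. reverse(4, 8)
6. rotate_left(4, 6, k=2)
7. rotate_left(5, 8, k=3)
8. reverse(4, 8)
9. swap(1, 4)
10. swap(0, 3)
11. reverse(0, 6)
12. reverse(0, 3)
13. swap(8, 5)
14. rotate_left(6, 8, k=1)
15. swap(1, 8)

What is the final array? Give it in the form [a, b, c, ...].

Answer: [A, G, D, I, B, E, F, H, C]

Derivation:
After 1 (swap(1, 2)): [A, C, B, F, E, D, I, H, G]
After 2 (reverse(4, 8)): [A, C, B, F, G, H, I, D, E]
After 3 (swap(6, 8)): [A, C, B, F, G, H, E, D, I]
After 4 (reverse(3, 4)): [A, C, B, G, F, H, E, D, I]
After 5 (reverse(4, 8)): [A, C, B, G, I, D, E, H, F]
After 6 (rotate_left(4, 6, k=2)): [A, C, B, G, E, I, D, H, F]
After 7 (rotate_left(5, 8, k=3)): [A, C, B, G, E, F, I, D, H]
After 8 (reverse(4, 8)): [A, C, B, G, H, D, I, F, E]
After 9 (swap(1, 4)): [A, H, B, G, C, D, I, F, E]
After 10 (swap(0, 3)): [G, H, B, A, C, D, I, F, E]
After 11 (reverse(0, 6)): [I, D, C, A, B, H, G, F, E]
After 12 (reverse(0, 3)): [A, C, D, I, B, H, G, F, E]
After 13 (swap(8, 5)): [A, C, D, I, B, E, G, F, H]
After 14 (rotate_left(6, 8, k=1)): [A, C, D, I, B, E, F, H, G]
After 15 (swap(1, 8)): [A, G, D, I, B, E, F, H, C]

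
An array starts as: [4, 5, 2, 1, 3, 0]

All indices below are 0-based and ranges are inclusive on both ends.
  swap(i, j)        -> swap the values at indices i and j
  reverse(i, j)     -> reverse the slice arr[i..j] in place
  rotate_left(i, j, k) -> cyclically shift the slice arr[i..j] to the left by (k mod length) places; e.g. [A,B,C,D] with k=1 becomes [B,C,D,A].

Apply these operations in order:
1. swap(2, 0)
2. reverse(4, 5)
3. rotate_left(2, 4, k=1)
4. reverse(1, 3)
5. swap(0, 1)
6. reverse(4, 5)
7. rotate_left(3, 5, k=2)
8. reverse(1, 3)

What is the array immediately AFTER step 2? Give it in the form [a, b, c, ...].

After 1 (swap(2, 0)): [2, 5, 4, 1, 3, 0]
After 2 (reverse(4, 5)): [2, 5, 4, 1, 0, 3]

Answer: [2, 5, 4, 1, 0, 3]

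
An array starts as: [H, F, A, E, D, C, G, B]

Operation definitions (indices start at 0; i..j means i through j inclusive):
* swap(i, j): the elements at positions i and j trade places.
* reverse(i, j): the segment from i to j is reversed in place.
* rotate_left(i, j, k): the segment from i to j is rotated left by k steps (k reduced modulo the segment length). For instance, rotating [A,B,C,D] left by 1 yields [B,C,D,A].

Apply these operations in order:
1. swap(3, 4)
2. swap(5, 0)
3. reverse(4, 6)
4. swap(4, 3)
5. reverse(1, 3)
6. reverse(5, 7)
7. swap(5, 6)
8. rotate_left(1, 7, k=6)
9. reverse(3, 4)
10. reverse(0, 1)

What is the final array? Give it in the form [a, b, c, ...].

Answer: [H, C, G, F, A, D, E, B]

Derivation:
After 1 (swap(3, 4)): [H, F, A, D, E, C, G, B]
After 2 (swap(5, 0)): [C, F, A, D, E, H, G, B]
After 3 (reverse(4, 6)): [C, F, A, D, G, H, E, B]
After 4 (swap(4, 3)): [C, F, A, G, D, H, E, B]
After 5 (reverse(1, 3)): [C, G, A, F, D, H, E, B]
After 6 (reverse(5, 7)): [C, G, A, F, D, B, E, H]
After 7 (swap(5, 6)): [C, G, A, F, D, E, B, H]
After 8 (rotate_left(1, 7, k=6)): [C, H, G, A, F, D, E, B]
After 9 (reverse(3, 4)): [C, H, G, F, A, D, E, B]
After 10 (reverse(0, 1)): [H, C, G, F, A, D, E, B]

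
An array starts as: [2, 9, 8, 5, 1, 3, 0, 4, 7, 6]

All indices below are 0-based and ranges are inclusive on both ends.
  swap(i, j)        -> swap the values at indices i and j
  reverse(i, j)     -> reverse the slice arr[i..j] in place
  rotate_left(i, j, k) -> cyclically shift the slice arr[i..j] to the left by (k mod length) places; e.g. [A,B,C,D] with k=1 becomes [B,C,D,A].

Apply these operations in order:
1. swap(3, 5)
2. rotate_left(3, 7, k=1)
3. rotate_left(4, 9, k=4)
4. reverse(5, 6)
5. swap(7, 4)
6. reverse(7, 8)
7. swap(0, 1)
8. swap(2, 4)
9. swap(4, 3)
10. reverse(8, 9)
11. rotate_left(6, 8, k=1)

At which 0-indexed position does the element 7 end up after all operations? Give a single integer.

Answer: 9

Derivation:
After 1 (swap(3, 5)): [2, 9, 8, 3, 1, 5, 0, 4, 7, 6]
After 2 (rotate_left(3, 7, k=1)): [2, 9, 8, 1, 5, 0, 4, 3, 7, 6]
After 3 (rotate_left(4, 9, k=4)): [2, 9, 8, 1, 7, 6, 5, 0, 4, 3]
After 4 (reverse(5, 6)): [2, 9, 8, 1, 7, 5, 6, 0, 4, 3]
After 5 (swap(7, 4)): [2, 9, 8, 1, 0, 5, 6, 7, 4, 3]
After 6 (reverse(7, 8)): [2, 9, 8, 1, 0, 5, 6, 4, 7, 3]
After 7 (swap(0, 1)): [9, 2, 8, 1, 0, 5, 6, 4, 7, 3]
After 8 (swap(2, 4)): [9, 2, 0, 1, 8, 5, 6, 4, 7, 3]
After 9 (swap(4, 3)): [9, 2, 0, 8, 1, 5, 6, 4, 7, 3]
After 10 (reverse(8, 9)): [9, 2, 0, 8, 1, 5, 6, 4, 3, 7]
After 11 (rotate_left(6, 8, k=1)): [9, 2, 0, 8, 1, 5, 4, 3, 6, 7]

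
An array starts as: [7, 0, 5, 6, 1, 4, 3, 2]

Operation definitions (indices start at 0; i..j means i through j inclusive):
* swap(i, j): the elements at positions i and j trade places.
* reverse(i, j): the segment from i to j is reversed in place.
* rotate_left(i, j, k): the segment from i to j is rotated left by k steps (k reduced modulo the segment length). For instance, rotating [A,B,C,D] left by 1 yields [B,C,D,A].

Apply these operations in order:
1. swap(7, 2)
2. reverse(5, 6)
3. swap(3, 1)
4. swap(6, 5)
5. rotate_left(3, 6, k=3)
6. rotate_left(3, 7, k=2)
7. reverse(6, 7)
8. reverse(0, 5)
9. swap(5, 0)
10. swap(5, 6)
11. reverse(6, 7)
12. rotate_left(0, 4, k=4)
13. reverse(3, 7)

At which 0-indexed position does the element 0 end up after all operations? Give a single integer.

After 1 (swap(7, 2)): [7, 0, 2, 6, 1, 4, 3, 5]
After 2 (reverse(5, 6)): [7, 0, 2, 6, 1, 3, 4, 5]
After 3 (swap(3, 1)): [7, 6, 2, 0, 1, 3, 4, 5]
After 4 (swap(6, 5)): [7, 6, 2, 0, 1, 4, 3, 5]
After 5 (rotate_left(3, 6, k=3)): [7, 6, 2, 3, 0, 1, 4, 5]
After 6 (rotate_left(3, 7, k=2)): [7, 6, 2, 1, 4, 5, 3, 0]
After 7 (reverse(6, 7)): [7, 6, 2, 1, 4, 5, 0, 3]
After 8 (reverse(0, 5)): [5, 4, 1, 2, 6, 7, 0, 3]
After 9 (swap(5, 0)): [7, 4, 1, 2, 6, 5, 0, 3]
After 10 (swap(5, 6)): [7, 4, 1, 2, 6, 0, 5, 3]
After 11 (reverse(6, 7)): [7, 4, 1, 2, 6, 0, 3, 5]
After 12 (rotate_left(0, 4, k=4)): [6, 7, 4, 1, 2, 0, 3, 5]
After 13 (reverse(3, 7)): [6, 7, 4, 5, 3, 0, 2, 1]

Answer: 5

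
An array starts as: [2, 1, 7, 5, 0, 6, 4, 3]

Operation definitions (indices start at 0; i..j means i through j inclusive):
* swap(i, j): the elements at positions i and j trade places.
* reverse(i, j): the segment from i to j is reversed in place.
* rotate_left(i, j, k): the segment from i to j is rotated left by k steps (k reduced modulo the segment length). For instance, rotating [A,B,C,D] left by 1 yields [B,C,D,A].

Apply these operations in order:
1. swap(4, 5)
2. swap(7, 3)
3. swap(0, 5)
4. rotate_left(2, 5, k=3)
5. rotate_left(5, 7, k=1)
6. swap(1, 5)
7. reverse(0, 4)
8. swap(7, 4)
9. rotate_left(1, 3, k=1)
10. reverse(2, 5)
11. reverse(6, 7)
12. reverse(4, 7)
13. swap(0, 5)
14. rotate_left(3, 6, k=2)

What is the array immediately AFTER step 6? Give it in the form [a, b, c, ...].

Answer: [0, 4, 2, 7, 3, 1, 5, 6]

Derivation:
After 1 (swap(4, 5)): [2, 1, 7, 5, 6, 0, 4, 3]
After 2 (swap(7, 3)): [2, 1, 7, 3, 6, 0, 4, 5]
After 3 (swap(0, 5)): [0, 1, 7, 3, 6, 2, 4, 5]
After 4 (rotate_left(2, 5, k=3)): [0, 1, 2, 7, 3, 6, 4, 5]
After 5 (rotate_left(5, 7, k=1)): [0, 1, 2, 7, 3, 4, 5, 6]
After 6 (swap(1, 5)): [0, 4, 2, 7, 3, 1, 5, 6]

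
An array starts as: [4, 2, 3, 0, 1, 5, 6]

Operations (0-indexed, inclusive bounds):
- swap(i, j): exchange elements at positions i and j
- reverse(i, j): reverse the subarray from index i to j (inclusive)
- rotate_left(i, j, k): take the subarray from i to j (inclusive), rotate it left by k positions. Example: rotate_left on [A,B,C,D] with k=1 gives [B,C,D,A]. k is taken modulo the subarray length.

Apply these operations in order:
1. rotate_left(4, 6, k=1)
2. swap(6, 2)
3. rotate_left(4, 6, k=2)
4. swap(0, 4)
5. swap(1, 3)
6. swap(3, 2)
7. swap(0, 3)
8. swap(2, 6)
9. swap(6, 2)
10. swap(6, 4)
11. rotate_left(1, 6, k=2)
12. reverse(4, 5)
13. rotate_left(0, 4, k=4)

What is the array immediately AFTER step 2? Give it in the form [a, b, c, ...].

After 1 (rotate_left(4, 6, k=1)): [4, 2, 3, 0, 5, 6, 1]
After 2 (swap(6, 2)): [4, 2, 1, 0, 5, 6, 3]

Answer: [4, 2, 1, 0, 5, 6, 3]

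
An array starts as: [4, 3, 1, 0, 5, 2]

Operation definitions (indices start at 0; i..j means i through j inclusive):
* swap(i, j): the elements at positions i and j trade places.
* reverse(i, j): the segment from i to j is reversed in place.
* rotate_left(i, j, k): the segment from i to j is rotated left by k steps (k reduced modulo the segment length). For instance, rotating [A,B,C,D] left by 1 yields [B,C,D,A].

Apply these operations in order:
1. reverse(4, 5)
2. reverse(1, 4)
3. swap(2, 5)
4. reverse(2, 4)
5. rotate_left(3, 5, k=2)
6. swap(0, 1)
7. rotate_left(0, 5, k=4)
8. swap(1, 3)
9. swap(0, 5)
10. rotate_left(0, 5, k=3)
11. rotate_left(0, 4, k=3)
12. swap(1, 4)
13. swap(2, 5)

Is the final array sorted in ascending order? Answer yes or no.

After 1 (reverse(4, 5)): [4, 3, 1, 0, 2, 5]
After 2 (reverse(1, 4)): [4, 2, 0, 1, 3, 5]
After 3 (swap(2, 5)): [4, 2, 5, 1, 3, 0]
After 4 (reverse(2, 4)): [4, 2, 3, 1, 5, 0]
After 5 (rotate_left(3, 5, k=2)): [4, 2, 3, 0, 1, 5]
After 6 (swap(0, 1)): [2, 4, 3, 0, 1, 5]
After 7 (rotate_left(0, 5, k=4)): [1, 5, 2, 4, 3, 0]
After 8 (swap(1, 3)): [1, 4, 2, 5, 3, 0]
After 9 (swap(0, 5)): [0, 4, 2, 5, 3, 1]
After 10 (rotate_left(0, 5, k=3)): [5, 3, 1, 0, 4, 2]
After 11 (rotate_left(0, 4, k=3)): [0, 4, 5, 3, 1, 2]
After 12 (swap(1, 4)): [0, 1, 5, 3, 4, 2]
After 13 (swap(2, 5)): [0, 1, 2, 3, 4, 5]

Answer: yes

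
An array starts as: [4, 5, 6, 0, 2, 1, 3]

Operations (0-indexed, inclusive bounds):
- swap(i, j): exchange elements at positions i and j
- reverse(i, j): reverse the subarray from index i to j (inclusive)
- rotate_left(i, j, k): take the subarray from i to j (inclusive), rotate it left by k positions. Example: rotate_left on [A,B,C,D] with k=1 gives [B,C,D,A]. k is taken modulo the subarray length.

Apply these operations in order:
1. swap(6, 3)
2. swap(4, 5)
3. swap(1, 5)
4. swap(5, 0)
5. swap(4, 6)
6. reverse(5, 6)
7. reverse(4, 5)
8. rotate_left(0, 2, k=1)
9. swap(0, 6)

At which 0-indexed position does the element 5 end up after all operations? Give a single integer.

After 1 (swap(6, 3)): [4, 5, 6, 3, 2, 1, 0]
After 2 (swap(4, 5)): [4, 5, 6, 3, 1, 2, 0]
After 3 (swap(1, 5)): [4, 2, 6, 3, 1, 5, 0]
After 4 (swap(5, 0)): [5, 2, 6, 3, 1, 4, 0]
After 5 (swap(4, 6)): [5, 2, 6, 3, 0, 4, 1]
After 6 (reverse(5, 6)): [5, 2, 6, 3, 0, 1, 4]
After 7 (reverse(4, 5)): [5, 2, 6, 3, 1, 0, 4]
After 8 (rotate_left(0, 2, k=1)): [2, 6, 5, 3, 1, 0, 4]
After 9 (swap(0, 6)): [4, 6, 5, 3, 1, 0, 2]

Answer: 2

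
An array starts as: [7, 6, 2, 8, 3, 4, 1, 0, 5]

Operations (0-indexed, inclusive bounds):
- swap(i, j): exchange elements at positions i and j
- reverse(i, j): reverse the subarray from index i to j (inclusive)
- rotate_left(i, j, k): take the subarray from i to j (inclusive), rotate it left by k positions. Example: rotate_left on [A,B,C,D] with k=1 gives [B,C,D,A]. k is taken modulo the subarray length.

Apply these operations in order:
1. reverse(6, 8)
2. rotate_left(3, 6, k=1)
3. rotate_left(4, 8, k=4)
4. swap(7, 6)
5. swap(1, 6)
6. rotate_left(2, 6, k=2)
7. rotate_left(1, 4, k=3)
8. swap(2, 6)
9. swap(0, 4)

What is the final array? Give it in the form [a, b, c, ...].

Answer: [4, 6, 3, 1, 7, 2, 8, 5, 0]

Derivation:
After 1 (reverse(6, 8)): [7, 6, 2, 8, 3, 4, 5, 0, 1]
After 2 (rotate_left(3, 6, k=1)): [7, 6, 2, 3, 4, 5, 8, 0, 1]
After 3 (rotate_left(4, 8, k=4)): [7, 6, 2, 3, 1, 4, 5, 8, 0]
After 4 (swap(7, 6)): [7, 6, 2, 3, 1, 4, 8, 5, 0]
After 5 (swap(1, 6)): [7, 8, 2, 3, 1, 4, 6, 5, 0]
After 6 (rotate_left(2, 6, k=2)): [7, 8, 1, 4, 6, 2, 3, 5, 0]
After 7 (rotate_left(1, 4, k=3)): [7, 6, 8, 1, 4, 2, 3, 5, 0]
After 8 (swap(2, 6)): [7, 6, 3, 1, 4, 2, 8, 5, 0]
After 9 (swap(0, 4)): [4, 6, 3, 1, 7, 2, 8, 5, 0]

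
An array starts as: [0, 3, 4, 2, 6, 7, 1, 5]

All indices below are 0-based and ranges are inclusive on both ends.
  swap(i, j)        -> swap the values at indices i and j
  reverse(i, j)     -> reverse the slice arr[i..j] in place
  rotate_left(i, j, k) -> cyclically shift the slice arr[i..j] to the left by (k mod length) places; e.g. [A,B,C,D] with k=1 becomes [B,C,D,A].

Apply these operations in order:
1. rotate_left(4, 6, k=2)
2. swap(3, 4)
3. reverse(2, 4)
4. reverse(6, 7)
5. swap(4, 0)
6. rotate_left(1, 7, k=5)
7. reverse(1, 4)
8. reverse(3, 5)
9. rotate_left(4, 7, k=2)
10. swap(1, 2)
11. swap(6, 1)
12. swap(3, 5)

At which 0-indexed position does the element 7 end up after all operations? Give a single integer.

Answer: 7

Derivation:
After 1 (rotate_left(4, 6, k=2)): [0, 3, 4, 2, 1, 6, 7, 5]
After 2 (swap(3, 4)): [0, 3, 4, 1, 2, 6, 7, 5]
After 3 (reverse(2, 4)): [0, 3, 2, 1, 4, 6, 7, 5]
After 4 (reverse(6, 7)): [0, 3, 2, 1, 4, 6, 5, 7]
After 5 (swap(4, 0)): [4, 3, 2, 1, 0, 6, 5, 7]
After 6 (rotate_left(1, 7, k=5)): [4, 5, 7, 3, 2, 1, 0, 6]
After 7 (reverse(1, 4)): [4, 2, 3, 7, 5, 1, 0, 6]
After 8 (reverse(3, 5)): [4, 2, 3, 1, 5, 7, 0, 6]
After 9 (rotate_left(4, 7, k=2)): [4, 2, 3, 1, 0, 6, 5, 7]
After 10 (swap(1, 2)): [4, 3, 2, 1, 0, 6, 5, 7]
After 11 (swap(6, 1)): [4, 5, 2, 1, 0, 6, 3, 7]
After 12 (swap(3, 5)): [4, 5, 2, 6, 0, 1, 3, 7]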